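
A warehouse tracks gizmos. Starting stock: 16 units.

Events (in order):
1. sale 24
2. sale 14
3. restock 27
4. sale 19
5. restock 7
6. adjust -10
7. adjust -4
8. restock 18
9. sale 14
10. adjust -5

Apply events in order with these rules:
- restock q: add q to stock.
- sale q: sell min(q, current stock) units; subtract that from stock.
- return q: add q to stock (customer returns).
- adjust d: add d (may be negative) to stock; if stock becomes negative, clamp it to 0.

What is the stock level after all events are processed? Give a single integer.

Processing events:
Start: stock = 16
  Event 1 (sale 24): sell min(24,16)=16. stock: 16 - 16 = 0. total_sold = 16
  Event 2 (sale 14): sell min(14,0)=0. stock: 0 - 0 = 0. total_sold = 16
  Event 3 (restock 27): 0 + 27 = 27
  Event 4 (sale 19): sell min(19,27)=19. stock: 27 - 19 = 8. total_sold = 35
  Event 5 (restock 7): 8 + 7 = 15
  Event 6 (adjust -10): 15 + -10 = 5
  Event 7 (adjust -4): 5 + -4 = 1
  Event 8 (restock 18): 1 + 18 = 19
  Event 9 (sale 14): sell min(14,19)=14. stock: 19 - 14 = 5. total_sold = 49
  Event 10 (adjust -5): 5 + -5 = 0
Final: stock = 0, total_sold = 49

Answer: 0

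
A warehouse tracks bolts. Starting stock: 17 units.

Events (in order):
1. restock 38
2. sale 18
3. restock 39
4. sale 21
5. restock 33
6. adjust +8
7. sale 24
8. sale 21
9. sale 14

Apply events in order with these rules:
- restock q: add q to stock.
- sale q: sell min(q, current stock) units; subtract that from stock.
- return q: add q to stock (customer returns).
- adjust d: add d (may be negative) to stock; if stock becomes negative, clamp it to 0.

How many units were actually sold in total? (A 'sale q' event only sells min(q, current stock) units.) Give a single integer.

Answer: 98

Derivation:
Processing events:
Start: stock = 17
  Event 1 (restock 38): 17 + 38 = 55
  Event 2 (sale 18): sell min(18,55)=18. stock: 55 - 18 = 37. total_sold = 18
  Event 3 (restock 39): 37 + 39 = 76
  Event 4 (sale 21): sell min(21,76)=21. stock: 76 - 21 = 55. total_sold = 39
  Event 5 (restock 33): 55 + 33 = 88
  Event 6 (adjust +8): 88 + 8 = 96
  Event 7 (sale 24): sell min(24,96)=24. stock: 96 - 24 = 72. total_sold = 63
  Event 8 (sale 21): sell min(21,72)=21. stock: 72 - 21 = 51. total_sold = 84
  Event 9 (sale 14): sell min(14,51)=14. stock: 51 - 14 = 37. total_sold = 98
Final: stock = 37, total_sold = 98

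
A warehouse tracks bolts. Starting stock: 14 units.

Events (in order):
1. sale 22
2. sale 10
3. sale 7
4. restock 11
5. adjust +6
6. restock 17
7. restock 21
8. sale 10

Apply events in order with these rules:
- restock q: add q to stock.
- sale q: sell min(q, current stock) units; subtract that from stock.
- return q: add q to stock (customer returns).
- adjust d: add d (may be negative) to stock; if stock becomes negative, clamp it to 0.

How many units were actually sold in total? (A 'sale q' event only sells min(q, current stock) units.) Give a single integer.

Answer: 24

Derivation:
Processing events:
Start: stock = 14
  Event 1 (sale 22): sell min(22,14)=14. stock: 14 - 14 = 0. total_sold = 14
  Event 2 (sale 10): sell min(10,0)=0. stock: 0 - 0 = 0. total_sold = 14
  Event 3 (sale 7): sell min(7,0)=0. stock: 0 - 0 = 0. total_sold = 14
  Event 4 (restock 11): 0 + 11 = 11
  Event 5 (adjust +6): 11 + 6 = 17
  Event 6 (restock 17): 17 + 17 = 34
  Event 7 (restock 21): 34 + 21 = 55
  Event 8 (sale 10): sell min(10,55)=10. stock: 55 - 10 = 45. total_sold = 24
Final: stock = 45, total_sold = 24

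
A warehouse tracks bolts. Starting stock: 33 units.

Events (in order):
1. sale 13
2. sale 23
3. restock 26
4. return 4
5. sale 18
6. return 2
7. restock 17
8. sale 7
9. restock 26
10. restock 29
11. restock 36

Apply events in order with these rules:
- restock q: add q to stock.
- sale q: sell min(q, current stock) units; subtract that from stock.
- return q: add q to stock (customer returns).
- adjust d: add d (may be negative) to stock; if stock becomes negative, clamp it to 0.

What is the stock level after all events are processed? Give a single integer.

Answer: 115

Derivation:
Processing events:
Start: stock = 33
  Event 1 (sale 13): sell min(13,33)=13. stock: 33 - 13 = 20. total_sold = 13
  Event 2 (sale 23): sell min(23,20)=20. stock: 20 - 20 = 0. total_sold = 33
  Event 3 (restock 26): 0 + 26 = 26
  Event 4 (return 4): 26 + 4 = 30
  Event 5 (sale 18): sell min(18,30)=18. stock: 30 - 18 = 12. total_sold = 51
  Event 6 (return 2): 12 + 2 = 14
  Event 7 (restock 17): 14 + 17 = 31
  Event 8 (sale 7): sell min(7,31)=7. stock: 31 - 7 = 24. total_sold = 58
  Event 9 (restock 26): 24 + 26 = 50
  Event 10 (restock 29): 50 + 29 = 79
  Event 11 (restock 36): 79 + 36 = 115
Final: stock = 115, total_sold = 58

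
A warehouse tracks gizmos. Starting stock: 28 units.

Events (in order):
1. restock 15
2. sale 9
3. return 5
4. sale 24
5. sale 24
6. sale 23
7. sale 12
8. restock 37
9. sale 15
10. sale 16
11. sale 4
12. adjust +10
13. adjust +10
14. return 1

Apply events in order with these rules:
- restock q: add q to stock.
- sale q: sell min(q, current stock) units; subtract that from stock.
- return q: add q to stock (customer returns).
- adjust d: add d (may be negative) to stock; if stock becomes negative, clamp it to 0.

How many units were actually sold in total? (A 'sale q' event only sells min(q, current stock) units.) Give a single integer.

Answer: 83

Derivation:
Processing events:
Start: stock = 28
  Event 1 (restock 15): 28 + 15 = 43
  Event 2 (sale 9): sell min(9,43)=9. stock: 43 - 9 = 34. total_sold = 9
  Event 3 (return 5): 34 + 5 = 39
  Event 4 (sale 24): sell min(24,39)=24. stock: 39 - 24 = 15. total_sold = 33
  Event 5 (sale 24): sell min(24,15)=15. stock: 15 - 15 = 0. total_sold = 48
  Event 6 (sale 23): sell min(23,0)=0. stock: 0 - 0 = 0. total_sold = 48
  Event 7 (sale 12): sell min(12,0)=0. stock: 0 - 0 = 0. total_sold = 48
  Event 8 (restock 37): 0 + 37 = 37
  Event 9 (sale 15): sell min(15,37)=15. stock: 37 - 15 = 22. total_sold = 63
  Event 10 (sale 16): sell min(16,22)=16. stock: 22 - 16 = 6. total_sold = 79
  Event 11 (sale 4): sell min(4,6)=4. stock: 6 - 4 = 2. total_sold = 83
  Event 12 (adjust +10): 2 + 10 = 12
  Event 13 (adjust +10): 12 + 10 = 22
  Event 14 (return 1): 22 + 1 = 23
Final: stock = 23, total_sold = 83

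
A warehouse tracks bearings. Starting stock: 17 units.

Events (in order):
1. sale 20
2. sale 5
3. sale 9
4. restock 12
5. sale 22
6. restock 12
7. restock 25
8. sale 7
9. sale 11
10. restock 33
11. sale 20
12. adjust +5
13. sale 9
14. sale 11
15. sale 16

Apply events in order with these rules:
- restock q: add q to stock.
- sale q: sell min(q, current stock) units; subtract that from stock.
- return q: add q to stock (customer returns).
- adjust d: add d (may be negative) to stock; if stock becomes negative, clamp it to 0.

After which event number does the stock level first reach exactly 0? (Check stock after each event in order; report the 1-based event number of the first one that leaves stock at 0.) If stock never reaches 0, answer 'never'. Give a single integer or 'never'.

Processing events:
Start: stock = 17
  Event 1 (sale 20): sell min(20,17)=17. stock: 17 - 17 = 0. total_sold = 17
  Event 2 (sale 5): sell min(5,0)=0. stock: 0 - 0 = 0. total_sold = 17
  Event 3 (sale 9): sell min(9,0)=0. stock: 0 - 0 = 0. total_sold = 17
  Event 4 (restock 12): 0 + 12 = 12
  Event 5 (sale 22): sell min(22,12)=12. stock: 12 - 12 = 0. total_sold = 29
  Event 6 (restock 12): 0 + 12 = 12
  Event 7 (restock 25): 12 + 25 = 37
  Event 8 (sale 7): sell min(7,37)=7. stock: 37 - 7 = 30. total_sold = 36
  Event 9 (sale 11): sell min(11,30)=11. stock: 30 - 11 = 19. total_sold = 47
  Event 10 (restock 33): 19 + 33 = 52
  Event 11 (sale 20): sell min(20,52)=20. stock: 52 - 20 = 32. total_sold = 67
  Event 12 (adjust +5): 32 + 5 = 37
  Event 13 (sale 9): sell min(9,37)=9. stock: 37 - 9 = 28. total_sold = 76
  Event 14 (sale 11): sell min(11,28)=11. stock: 28 - 11 = 17. total_sold = 87
  Event 15 (sale 16): sell min(16,17)=16. stock: 17 - 16 = 1. total_sold = 103
Final: stock = 1, total_sold = 103

First zero at event 1.

Answer: 1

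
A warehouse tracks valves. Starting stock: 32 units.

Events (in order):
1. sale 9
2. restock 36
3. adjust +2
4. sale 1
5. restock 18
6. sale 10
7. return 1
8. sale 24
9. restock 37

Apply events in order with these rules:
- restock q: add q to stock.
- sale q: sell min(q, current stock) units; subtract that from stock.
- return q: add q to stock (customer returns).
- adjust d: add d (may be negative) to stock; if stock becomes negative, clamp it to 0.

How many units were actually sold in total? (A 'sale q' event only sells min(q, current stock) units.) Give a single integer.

Answer: 44

Derivation:
Processing events:
Start: stock = 32
  Event 1 (sale 9): sell min(9,32)=9. stock: 32 - 9 = 23. total_sold = 9
  Event 2 (restock 36): 23 + 36 = 59
  Event 3 (adjust +2): 59 + 2 = 61
  Event 4 (sale 1): sell min(1,61)=1. stock: 61 - 1 = 60. total_sold = 10
  Event 5 (restock 18): 60 + 18 = 78
  Event 6 (sale 10): sell min(10,78)=10. stock: 78 - 10 = 68. total_sold = 20
  Event 7 (return 1): 68 + 1 = 69
  Event 8 (sale 24): sell min(24,69)=24. stock: 69 - 24 = 45. total_sold = 44
  Event 9 (restock 37): 45 + 37 = 82
Final: stock = 82, total_sold = 44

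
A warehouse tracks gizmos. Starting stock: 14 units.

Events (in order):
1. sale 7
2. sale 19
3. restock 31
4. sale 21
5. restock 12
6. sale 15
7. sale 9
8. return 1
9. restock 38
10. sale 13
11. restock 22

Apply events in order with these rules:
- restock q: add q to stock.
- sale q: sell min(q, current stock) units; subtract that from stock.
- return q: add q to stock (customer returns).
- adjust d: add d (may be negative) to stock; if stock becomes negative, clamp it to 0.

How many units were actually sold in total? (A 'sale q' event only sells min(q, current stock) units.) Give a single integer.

Processing events:
Start: stock = 14
  Event 1 (sale 7): sell min(7,14)=7. stock: 14 - 7 = 7. total_sold = 7
  Event 2 (sale 19): sell min(19,7)=7. stock: 7 - 7 = 0. total_sold = 14
  Event 3 (restock 31): 0 + 31 = 31
  Event 4 (sale 21): sell min(21,31)=21. stock: 31 - 21 = 10. total_sold = 35
  Event 5 (restock 12): 10 + 12 = 22
  Event 6 (sale 15): sell min(15,22)=15. stock: 22 - 15 = 7. total_sold = 50
  Event 7 (sale 9): sell min(9,7)=7. stock: 7 - 7 = 0. total_sold = 57
  Event 8 (return 1): 0 + 1 = 1
  Event 9 (restock 38): 1 + 38 = 39
  Event 10 (sale 13): sell min(13,39)=13. stock: 39 - 13 = 26. total_sold = 70
  Event 11 (restock 22): 26 + 22 = 48
Final: stock = 48, total_sold = 70

Answer: 70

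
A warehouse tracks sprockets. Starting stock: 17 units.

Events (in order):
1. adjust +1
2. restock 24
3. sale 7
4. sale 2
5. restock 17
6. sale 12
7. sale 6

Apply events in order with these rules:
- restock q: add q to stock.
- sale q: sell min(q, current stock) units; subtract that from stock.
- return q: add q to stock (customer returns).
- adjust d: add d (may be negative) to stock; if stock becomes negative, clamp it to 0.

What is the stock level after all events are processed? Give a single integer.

Answer: 32

Derivation:
Processing events:
Start: stock = 17
  Event 1 (adjust +1): 17 + 1 = 18
  Event 2 (restock 24): 18 + 24 = 42
  Event 3 (sale 7): sell min(7,42)=7. stock: 42 - 7 = 35. total_sold = 7
  Event 4 (sale 2): sell min(2,35)=2. stock: 35 - 2 = 33. total_sold = 9
  Event 5 (restock 17): 33 + 17 = 50
  Event 6 (sale 12): sell min(12,50)=12. stock: 50 - 12 = 38. total_sold = 21
  Event 7 (sale 6): sell min(6,38)=6. stock: 38 - 6 = 32. total_sold = 27
Final: stock = 32, total_sold = 27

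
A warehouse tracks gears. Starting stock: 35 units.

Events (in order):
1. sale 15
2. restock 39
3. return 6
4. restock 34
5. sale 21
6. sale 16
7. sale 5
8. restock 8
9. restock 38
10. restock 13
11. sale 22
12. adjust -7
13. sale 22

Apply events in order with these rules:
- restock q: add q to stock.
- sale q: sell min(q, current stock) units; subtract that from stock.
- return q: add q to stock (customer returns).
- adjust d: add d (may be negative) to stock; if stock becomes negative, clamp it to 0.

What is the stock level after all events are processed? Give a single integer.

Answer: 65

Derivation:
Processing events:
Start: stock = 35
  Event 1 (sale 15): sell min(15,35)=15. stock: 35 - 15 = 20. total_sold = 15
  Event 2 (restock 39): 20 + 39 = 59
  Event 3 (return 6): 59 + 6 = 65
  Event 4 (restock 34): 65 + 34 = 99
  Event 5 (sale 21): sell min(21,99)=21. stock: 99 - 21 = 78. total_sold = 36
  Event 6 (sale 16): sell min(16,78)=16. stock: 78 - 16 = 62. total_sold = 52
  Event 7 (sale 5): sell min(5,62)=5. stock: 62 - 5 = 57. total_sold = 57
  Event 8 (restock 8): 57 + 8 = 65
  Event 9 (restock 38): 65 + 38 = 103
  Event 10 (restock 13): 103 + 13 = 116
  Event 11 (sale 22): sell min(22,116)=22. stock: 116 - 22 = 94. total_sold = 79
  Event 12 (adjust -7): 94 + -7 = 87
  Event 13 (sale 22): sell min(22,87)=22. stock: 87 - 22 = 65. total_sold = 101
Final: stock = 65, total_sold = 101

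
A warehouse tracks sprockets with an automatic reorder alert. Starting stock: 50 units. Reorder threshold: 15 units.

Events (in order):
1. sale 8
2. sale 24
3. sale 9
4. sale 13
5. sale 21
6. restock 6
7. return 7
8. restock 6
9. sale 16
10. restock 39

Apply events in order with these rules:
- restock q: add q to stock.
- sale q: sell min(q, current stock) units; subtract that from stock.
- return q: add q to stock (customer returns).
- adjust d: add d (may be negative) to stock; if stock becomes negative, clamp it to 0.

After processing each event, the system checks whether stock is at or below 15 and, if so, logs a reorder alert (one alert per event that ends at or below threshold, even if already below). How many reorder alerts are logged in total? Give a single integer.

Processing events:
Start: stock = 50
  Event 1 (sale 8): sell min(8,50)=8. stock: 50 - 8 = 42. total_sold = 8
  Event 2 (sale 24): sell min(24,42)=24. stock: 42 - 24 = 18. total_sold = 32
  Event 3 (sale 9): sell min(9,18)=9. stock: 18 - 9 = 9. total_sold = 41
  Event 4 (sale 13): sell min(13,9)=9. stock: 9 - 9 = 0. total_sold = 50
  Event 5 (sale 21): sell min(21,0)=0. stock: 0 - 0 = 0. total_sold = 50
  Event 6 (restock 6): 0 + 6 = 6
  Event 7 (return 7): 6 + 7 = 13
  Event 8 (restock 6): 13 + 6 = 19
  Event 9 (sale 16): sell min(16,19)=16. stock: 19 - 16 = 3. total_sold = 66
  Event 10 (restock 39): 3 + 39 = 42
Final: stock = 42, total_sold = 66

Checking against threshold 15:
  After event 1: stock=42 > 15
  After event 2: stock=18 > 15
  After event 3: stock=9 <= 15 -> ALERT
  After event 4: stock=0 <= 15 -> ALERT
  After event 5: stock=0 <= 15 -> ALERT
  After event 6: stock=6 <= 15 -> ALERT
  After event 7: stock=13 <= 15 -> ALERT
  After event 8: stock=19 > 15
  After event 9: stock=3 <= 15 -> ALERT
  After event 10: stock=42 > 15
Alert events: [3, 4, 5, 6, 7, 9]. Count = 6

Answer: 6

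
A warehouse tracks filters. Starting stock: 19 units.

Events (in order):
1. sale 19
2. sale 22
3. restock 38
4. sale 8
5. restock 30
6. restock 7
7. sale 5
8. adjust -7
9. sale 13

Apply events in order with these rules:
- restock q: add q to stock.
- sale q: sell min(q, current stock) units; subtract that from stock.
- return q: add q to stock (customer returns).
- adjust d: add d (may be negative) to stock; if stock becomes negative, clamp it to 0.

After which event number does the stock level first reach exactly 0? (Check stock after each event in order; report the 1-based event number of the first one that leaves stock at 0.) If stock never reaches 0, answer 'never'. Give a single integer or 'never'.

Answer: 1

Derivation:
Processing events:
Start: stock = 19
  Event 1 (sale 19): sell min(19,19)=19. stock: 19 - 19 = 0. total_sold = 19
  Event 2 (sale 22): sell min(22,0)=0. stock: 0 - 0 = 0. total_sold = 19
  Event 3 (restock 38): 0 + 38 = 38
  Event 4 (sale 8): sell min(8,38)=8. stock: 38 - 8 = 30. total_sold = 27
  Event 5 (restock 30): 30 + 30 = 60
  Event 6 (restock 7): 60 + 7 = 67
  Event 7 (sale 5): sell min(5,67)=5. stock: 67 - 5 = 62. total_sold = 32
  Event 8 (adjust -7): 62 + -7 = 55
  Event 9 (sale 13): sell min(13,55)=13. stock: 55 - 13 = 42. total_sold = 45
Final: stock = 42, total_sold = 45

First zero at event 1.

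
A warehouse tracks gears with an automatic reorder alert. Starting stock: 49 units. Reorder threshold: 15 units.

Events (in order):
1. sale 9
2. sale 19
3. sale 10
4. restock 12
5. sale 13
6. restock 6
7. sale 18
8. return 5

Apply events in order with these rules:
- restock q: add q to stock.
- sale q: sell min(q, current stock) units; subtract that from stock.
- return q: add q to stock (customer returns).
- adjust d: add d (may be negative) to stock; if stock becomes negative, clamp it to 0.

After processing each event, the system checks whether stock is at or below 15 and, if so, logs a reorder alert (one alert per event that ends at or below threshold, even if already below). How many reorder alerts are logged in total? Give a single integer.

Answer: 4

Derivation:
Processing events:
Start: stock = 49
  Event 1 (sale 9): sell min(9,49)=9. stock: 49 - 9 = 40. total_sold = 9
  Event 2 (sale 19): sell min(19,40)=19. stock: 40 - 19 = 21. total_sold = 28
  Event 3 (sale 10): sell min(10,21)=10. stock: 21 - 10 = 11. total_sold = 38
  Event 4 (restock 12): 11 + 12 = 23
  Event 5 (sale 13): sell min(13,23)=13. stock: 23 - 13 = 10. total_sold = 51
  Event 6 (restock 6): 10 + 6 = 16
  Event 7 (sale 18): sell min(18,16)=16. stock: 16 - 16 = 0. total_sold = 67
  Event 8 (return 5): 0 + 5 = 5
Final: stock = 5, total_sold = 67

Checking against threshold 15:
  After event 1: stock=40 > 15
  After event 2: stock=21 > 15
  After event 3: stock=11 <= 15 -> ALERT
  After event 4: stock=23 > 15
  After event 5: stock=10 <= 15 -> ALERT
  After event 6: stock=16 > 15
  After event 7: stock=0 <= 15 -> ALERT
  After event 8: stock=5 <= 15 -> ALERT
Alert events: [3, 5, 7, 8]. Count = 4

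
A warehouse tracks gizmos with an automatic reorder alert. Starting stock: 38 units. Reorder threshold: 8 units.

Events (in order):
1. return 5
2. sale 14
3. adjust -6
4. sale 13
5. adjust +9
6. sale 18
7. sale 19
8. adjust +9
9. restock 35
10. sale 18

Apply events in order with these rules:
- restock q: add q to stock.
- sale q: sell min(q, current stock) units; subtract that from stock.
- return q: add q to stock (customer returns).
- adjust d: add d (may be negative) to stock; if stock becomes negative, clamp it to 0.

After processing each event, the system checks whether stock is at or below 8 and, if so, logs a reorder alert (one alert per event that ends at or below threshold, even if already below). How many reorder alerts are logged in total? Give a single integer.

Answer: 2

Derivation:
Processing events:
Start: stock = 38
  Event 1 (return 5): 38 + 5 = 43
  Event 2 (sale 14): sell min(14,43)=14. stock: 43 - 14 = 29. total_sold = 14
  Event 3 (adjust -6): 29 + -6 = 23
  Event 4 (sale 13): sell min(13,23)=13. stock: 23 - 13 = 10. total_sold = 27
  Event 5 (adjust +9): 10 + 9 = 19
  Event 6 (sale 18): sell min(18,19)=18. stock: 19 - 18 = 1. total_sold = 45
  Event 7 (sale 19): sell min(19,1)=1. stock: 1 - 1 = 0. total_sold = 46
  Event 8 (adjust +9): 0 + 9 = 9
  Event 9 (restock 35): 9 + 35 = 44
  Event 10 (sale 18): sell min(18,44)=18. stock: 44 - 18 = 26. total_sold = 64
Final: stock = 26, total_sold = 64

Checking against threshold 8:
  After event 1: stock=43 > 8
  After event 2: stock=29 > 8
  After event 3: stock=23 > 8
  After event 4: stock=10 > 8
  After event 5: stock=19 > 8
  After event 6: stock=1 <= 8 -> ALERT
  After event 7: stock=0 <= 8 -> ALERT
  After event 8: stock=9 > 8
  After event 9: stock=44 > 8
  After event 10: stock=26 > 8
Alert events: [6, 7]. Count = 2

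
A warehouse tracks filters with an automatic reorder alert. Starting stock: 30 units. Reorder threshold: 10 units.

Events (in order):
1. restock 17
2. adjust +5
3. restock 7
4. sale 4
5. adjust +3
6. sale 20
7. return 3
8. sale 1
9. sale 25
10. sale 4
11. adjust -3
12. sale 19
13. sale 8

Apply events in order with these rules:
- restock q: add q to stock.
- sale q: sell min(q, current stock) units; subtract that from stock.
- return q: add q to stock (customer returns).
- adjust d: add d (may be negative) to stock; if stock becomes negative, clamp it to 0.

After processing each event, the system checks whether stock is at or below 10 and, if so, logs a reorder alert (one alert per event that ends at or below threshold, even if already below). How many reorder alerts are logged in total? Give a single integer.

Processing events:
Start: stock = 30
  Event 1 (restock 17): 30 + 17 = 47
  Event 2 (adjust +5): 47 + 5 = 52
  Event 3 (restock 7): 52 + 7 = 59
  Event 4 (sale 4): sell min(4,59)=4. stock: 59 - 4 = 55. total_sold = 4
  Event 5 (adjust +3): 55 + 3 = 58
  Event 6 (sale 20): sell min(20,58)=20. stock: 58 - 20 = 38. total_sold = 24
  Event 7 (return 3): 38 + 3 = 41
  Event 8 (sale 1): sell min(1,41)=1. stock: 41 - 1 = 40. total_sold = 25
  Event 9 (sale 25): sell min(25,40)=25. stock: 40 - 25 = 15. total_sold = 50
  Event 10 (sale 4): sell min(4,15)=4. stock: 15 - 4 = 11. total_sold = 54
  Event 11 (adjust -3): 11 + -3 = 8
  Event 12 (sale 19): sell min(19,8)=8. stock: 8 - 8 = 0. total_sold = 62
  Event 13 (sale 8): sell min(8,0)=0. stock: 0 - 0 = 0. total_sold = 62
Final: stock = 0, total_sold = 62

Checking against threshold 10:
  After event 1: stock=47 > 10
  After event 2: stock=52 > 10
  After event 3: stock=59 > 10
  After event 4: stock=55 > 10
  After event 5: stock=58 > 10
  After event 6: stock=38 > 10
  After event 7: stock=41 > 10
  After event 8: stock=40 > 10
  After event 9: stock=15 > 10
  After event 10: stock=11 > 10
  After event 11: stock=8 <= 10 -> ALERT
  After event 12: stock=0 <= 10 -> ALERT
  After event 13: stock=0 <= 10 -> ALERT
Alert events: [11, 12, 13]. Count = 3

Answer: 3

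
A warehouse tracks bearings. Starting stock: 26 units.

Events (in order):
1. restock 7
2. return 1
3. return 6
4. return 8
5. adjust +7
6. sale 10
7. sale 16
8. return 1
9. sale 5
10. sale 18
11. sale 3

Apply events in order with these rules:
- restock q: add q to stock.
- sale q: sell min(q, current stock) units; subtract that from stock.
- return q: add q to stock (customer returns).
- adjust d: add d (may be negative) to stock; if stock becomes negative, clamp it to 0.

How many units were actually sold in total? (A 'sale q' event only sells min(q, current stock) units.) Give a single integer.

Answer: 52

Derivation:
Processing events:
Start: stock = 26
  Event 1 (restock 7): 26 + 7 = 33
  Event 2 (return 1): 33 + 1 = 34
  Event 3 (return 6): 34 + 6 = 40
  Event 4 (return 8): 40 + 8 = 48
  Event 5 (adjust +7): 48 + 7 = 55
  Event 6 (sale 10): sell min(10,55)=10. stock: 55 - 10 = 45. total_sold = 10
  Event 7 (sale 16): sell min(16,45)=16. stock: 45 - 16 = 29. total_sold = 26
  Event 8 (return 1): 29 + 1 = 30
  Event 9 (sale 5): sell min(5,30)=5. stock: 30 - 5 = 25. total_sold = 31
  Event 10 (sale 18): sell min(18,25)=18. stock: 25 - 18 = 7. total_sold = 49
  Event 11 (sale 3): sell min(3,7)=3. stock: 7 - 3 = 4. total_sold = 52
Final: stock = 4, total_sold = 52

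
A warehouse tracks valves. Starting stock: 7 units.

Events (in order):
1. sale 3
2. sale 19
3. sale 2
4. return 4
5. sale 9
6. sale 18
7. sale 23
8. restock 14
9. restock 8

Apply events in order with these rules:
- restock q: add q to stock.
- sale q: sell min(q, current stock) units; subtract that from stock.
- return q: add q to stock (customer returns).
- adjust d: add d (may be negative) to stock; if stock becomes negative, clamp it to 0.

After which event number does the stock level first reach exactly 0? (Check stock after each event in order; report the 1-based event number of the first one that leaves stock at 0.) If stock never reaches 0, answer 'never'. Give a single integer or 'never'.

Answer: 2

Derivation:
Processing events:
Start: stock = 7
  Event 1 (sale 3): sell min(3,7)=3. stock: 7 - 3 = 4. total_sold = 3
  Event 2 (sale 19): sell min(19,4)=4. stock: 4 - 4 = 0. total_sold = 7
  Event 3 (sale 2): sell min(2,0)=0. stock: 0 - 0 = 0. total_sold = 7
  Event 4 (return 4): 0 + 4 = 4
  Event 5 (sale 9): sell min(9,4)=4. stock: 4 - 4 = 0. total_sold = 11
  Event 6 (sale 18): sell min(18,0)=0. stock: 0 - 0 = 0. total_sold = 11
  Event 7 (sale 23): sell min(23,0)=0. stock: 0 - 0 = 0. total_sold = 11
  Event 8 (restock 14): 0 + 14 = 14
  Event 9 (restock 8): 14 + 8 = 22
Final: stock = 22, total_sold = 11

First zero at event 2.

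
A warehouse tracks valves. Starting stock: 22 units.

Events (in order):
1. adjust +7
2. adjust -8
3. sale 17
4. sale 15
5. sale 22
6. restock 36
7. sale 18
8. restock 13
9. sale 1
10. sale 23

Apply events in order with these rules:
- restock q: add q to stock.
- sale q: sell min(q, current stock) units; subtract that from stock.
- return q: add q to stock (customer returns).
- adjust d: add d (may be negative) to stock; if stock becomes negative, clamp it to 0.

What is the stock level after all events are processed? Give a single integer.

Processing events:
Start: stock = 22
  Event 1 (adjust +7): 22 + 7 = 29
  Event 2 (adjust -8): 29 + -8 = 21
  Event 3 (sale 17): sell min(17,21)=17. stock: 21 - 17 = 4. total_sold = 17
  Event 4 (sale 15): sell min(15,4)=4. stock: 4 - 4 = 0. total_sold = 21
  Event 5 (sale 22): sell min(22,0)=0. stock: 0 - 0 = 0. total_sold = 21
  Event 6 (restock 36): 0 + 36 = 36
  Event 7 (sale 18): sell min(18,36)=18. stock: 36 - 18 = 18. total_sold = 39
  Event 8 (restock 13): 18 + 13 = 31
  Event 9 (sale 1): sell min(1,31)=1. stock: 31 - 1 = 30. total_sold = 40
  Event 10 (sale 23): sell min(23,30)=23. stock: 30 - 23 = 7. total_sold = 63
Final: stock = 7, total_sold = 63

Answer: 7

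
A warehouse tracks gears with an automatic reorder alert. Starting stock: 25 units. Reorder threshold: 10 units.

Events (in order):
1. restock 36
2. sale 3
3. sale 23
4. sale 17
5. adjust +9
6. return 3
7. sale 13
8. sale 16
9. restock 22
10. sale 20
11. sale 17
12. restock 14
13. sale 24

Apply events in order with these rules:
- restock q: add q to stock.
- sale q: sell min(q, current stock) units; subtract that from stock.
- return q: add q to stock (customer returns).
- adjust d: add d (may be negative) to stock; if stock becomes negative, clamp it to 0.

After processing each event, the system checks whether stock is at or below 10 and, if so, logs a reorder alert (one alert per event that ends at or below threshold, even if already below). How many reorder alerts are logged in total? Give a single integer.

Answer: 4

Derivation:
Processing events:
Start: stock = 25
  Event 1 (restock 36): 25 + 36 = 61
  Event 2 (sale 3): sell min(3,61)=3. stock: 61 - 3 = 58. total_sold = 3
  Event 3 (sale 23): sell min(23,58)=23. stock: 58 - 23 = 35. total_sold = 26
  Event 4 (sale 17): sell min(17,35)=17. stock: 35 - 17 = 18. total_sold = 43
  Event 5 (adjust +9): 18 + 9 = 27
  Event 6 (return 3): 27 + 3 = 30
  Event 7 (sale 13): sell min(13,30)=13. stock: 30 - 13 = 17. total_sold = 56
  Event 8 (sale 16): sell min(16,17)=16. stock: 17 - 16 = 1. total_sold = 72
  Event 9 (restock 22): 1 + 22 = 23
  Event 10 (sale 20): sell min(20,23)=20. stock: 23 - 20 = 3. total_sold = 92
  Event 11 (sale 17): sell min(17,3)=3. stock: 3 - 3 = 0. total_sold = 95
  Event 12 (restock 14): 0 + 14 = 14
  Event 13 (sale 24): sell min(24,14)=14. stock: 14 - 14 = 0. total_sold = 109
Final: stock = 0, total_sold = 109

Checking against threshold 10:
  After event 1: stock=61 > 10
  After event 2: stock=58 > 10
  After event 3: stock=35 > 10
  After event 4: stock=18 > 10
  After event 5: stock=27 > 10
  After event 6: stock=30 > 10
  After event 7: stock=17 > 10
  After event 8: stock=1 <= 10 -> ALERT
  After event 9: stock=23 > 10
  After event 10: stock=3 <= 10 -> ALERT
  After event 11: stock=0 <= 10 -> ALERT
  After event 12: stock=14 > 10
  After event 13: stock=0 <= 10 -> ALERT
Alert events: [8, 10, 11, 13]. Count = 4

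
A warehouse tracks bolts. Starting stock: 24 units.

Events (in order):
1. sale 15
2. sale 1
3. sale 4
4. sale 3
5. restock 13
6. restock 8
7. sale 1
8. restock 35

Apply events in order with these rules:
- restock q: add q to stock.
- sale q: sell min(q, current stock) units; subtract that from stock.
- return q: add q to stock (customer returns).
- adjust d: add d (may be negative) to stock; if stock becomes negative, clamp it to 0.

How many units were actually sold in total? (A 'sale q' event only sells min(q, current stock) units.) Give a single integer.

Processing events:
Start: stock = 24
  Event 1 (sale 15): sell min(15,24)=15. stock: 24 - 15 = 9. total_sold = 15
  Event 2 (sale 1): sell min(1,9)=1. stock: 9 - 1 = 8. total_sold = 16
  Event 3 (sale 4): sell min(4,8)=4. stock: 8 - 4 = 4. total_sold = 20
  Event 4 (sale 3): sell min(3,4)=3. stock: 4 - 3 = 1. total_sold = 23
  Event 5 (restock 13): 1 + 13 = 14
  Event 6 (restock 8): 14 + 8 = 22
  Event 7 (sale 1): sell min(1,22)=1. stock: 22 - 1 = 21. total_sold = 24
  Event 8 (restock 35): 21 + 35 = 56
Final: stock = 56, total_sold = 24

Answer: 24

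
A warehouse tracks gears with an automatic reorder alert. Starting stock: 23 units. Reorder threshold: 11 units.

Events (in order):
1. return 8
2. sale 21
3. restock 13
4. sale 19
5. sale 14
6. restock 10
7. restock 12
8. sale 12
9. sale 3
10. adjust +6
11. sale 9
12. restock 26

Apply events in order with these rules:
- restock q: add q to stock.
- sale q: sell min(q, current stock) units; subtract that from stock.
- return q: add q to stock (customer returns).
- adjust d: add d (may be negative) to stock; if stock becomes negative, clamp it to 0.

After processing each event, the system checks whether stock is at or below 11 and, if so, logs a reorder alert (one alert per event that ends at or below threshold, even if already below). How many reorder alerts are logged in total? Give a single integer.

Answer: 7

Derivation:
Processing events:
Start: stock = 23
  Event 1 (return 8): 23 + 8 = 31
  Event 2 (sale 21): sell min(21,31)=21. stock: 31 - 21 = 10. total_sold = 21
  Event 3 (restock 13): 10 + 13 = 23
  Event 4 (sale 19): sell min(19,23)=19. stock: 23 - 19 = 4. total_sold = 40
  Event 5 (sale 14): sell min(14,4)=4. stock: 4 - 4 = 0. total_sold = 44
  Event 6 (restock 10): 0 + 10 = 10
  Event 7 (restock 12): 10 + 12 = 22
  Event 8 (sale 12): sell min(12,22)=12. stock: 22 - 12 = 10. total_sold = 56
  Event 9 (sale 3): sell min(3,10)=3. stock: 10 - 3 = 7. total_sold = 59
  Event 10 (adjust +6): 7 + 6 = 13
  Event 11 (sale 9): sell min(9,13)=9. stock: 13 - 9 = 4. total_sold = 68
  Event 12 (restock 26): 4 + 26 = 30
Final: stock = 30, total_sold = 68

Checking against threshold 11:
  After event 1: stock=31 > 11
  After event 2: stock=10 <= 11 -> ALERT
  After event 3: stock=23 > 11
  After event 4: stock=4 <= 11 -> ALERT
  After event 5: stock=0 <= 11 -> ALERT
  After event 6: stock=10 <= 11 -> ALERT
  After event 7: stock=22 > 11
  After event 8: stock=10 <= 11 -> ALERT
  After event 9: stock=7 <= 11 -> ALERT
  After event 10: stock=13 > 11
  After event 11: stock=4 <= 11 -> ALERT
  After event 12: stock=30 > 11
Alert events: [2, 4, 5, 6, 8, 9, 11]. Count = 7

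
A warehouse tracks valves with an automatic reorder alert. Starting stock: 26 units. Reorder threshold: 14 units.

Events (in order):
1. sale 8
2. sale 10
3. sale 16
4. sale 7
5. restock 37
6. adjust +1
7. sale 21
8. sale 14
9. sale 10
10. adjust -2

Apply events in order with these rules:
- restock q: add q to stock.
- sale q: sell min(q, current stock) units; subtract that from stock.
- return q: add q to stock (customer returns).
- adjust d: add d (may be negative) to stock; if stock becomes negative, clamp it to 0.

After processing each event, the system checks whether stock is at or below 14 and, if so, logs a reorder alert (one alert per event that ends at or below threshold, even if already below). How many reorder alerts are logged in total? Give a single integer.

Processing events:
Start: stock = 26
  Event 1 (sale 8): sell min(8,26)=8. stock: 26 - 8 = 18. total_sold = 8
  Event 2 (sale 10): sell min(10,18)=10. stock: 18 - 10 = 8. total_sold = 18
  Event 3 (sale 16): sell min(16,8)=8. stock: 8 - 8 = 0. total_sold = 26
  Event 4 (sale 7): sell min(7,0)=0. stock: 0 - 0 = 0. total_sold = 26
  Event 5 (restock 37): 0 + 37 = 37
  Event 6 (adjust +1): 37 + 1 = 38
  Event 7 (sale 21): sell min(21,38)=21. stock: 38 - 21 = 17. total_sold = 47
  Event 8 (sale 14): sell min(14,17)=14. stock: 17 - 14 = 3. total_sold = 61
  Event 9 (sale 10): sell min(10,3)=3. stock: 3 - 3 = 0. total_sold = 64
  Event 10 (adjust -2): 0 + -2 = 0 (clamped to 0)
Final: stock = 0, total_sold = 64

Checking against threshold 14:
  After event 1: stock=18 > 14
  After event 2: stock=8 <= 14 -> ALERT
  After event 3: stock=0 <= 14 -> ALERT
  After event 4: stock=0 <= 14 -> ALERT
  After event 5: stock=37 > 14
  After event 6: stock=38 > 14
  After event 7: stock=17 > 14
  After event 8: stock=3 <= 14 -> ALERT
  After event 9: stock=0 <= 14 -> ALERT
  After event 10: stock=0 <= 14 -> ALERT
Alert events: [2, 3, 4, 8, 9, 10]. Count = 6

Answer: 6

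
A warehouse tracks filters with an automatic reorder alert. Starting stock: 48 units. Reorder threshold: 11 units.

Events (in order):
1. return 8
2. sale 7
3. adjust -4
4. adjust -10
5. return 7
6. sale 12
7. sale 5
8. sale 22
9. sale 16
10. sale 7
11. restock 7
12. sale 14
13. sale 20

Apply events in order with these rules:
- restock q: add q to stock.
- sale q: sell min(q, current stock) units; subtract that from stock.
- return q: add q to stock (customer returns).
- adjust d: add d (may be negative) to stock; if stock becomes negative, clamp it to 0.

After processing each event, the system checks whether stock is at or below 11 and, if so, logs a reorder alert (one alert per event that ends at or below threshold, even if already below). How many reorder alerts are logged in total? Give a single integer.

Answer: 6

Derivation:
Processing events:
Start: stock = 48
  Event 1 (return 8): 48 + 8 = 56
  Event 2 (sale 7): sell min(7,56)=7. stock: 56 - 7 = 49. total_sold = 7
  Event 3 (adjust -4): 49 + -4 = 45
  Event 4 (adjust -10): 45 + -10 = 35
  Event 5 (return 7): 35 + 7 = 42
  Event 6 (sale 12): sell min(12,42)=12. stock: 42 - 12 = 30. total_sold = 19
  Event 7 (sale 5): sell min(5,30)=5. stock: 30 - 5 = 25. total_sold = 24
  Event 8 (sale 22): sell min(22,25)=22. stock: 25 - 22 = 3. total_sold = 46
  Event 9 (sale 16): sell min(16,3)=3. stock: 3 - 3 = 0. total_sold = 49
  Event 10 (sale 7): sell min(7,0)=0. stock: 0 - 0 = 0. total_sold = 49
  Event 11 (restock 7): 0 + 7 = 7
  Event 12 (sale 14): sell min(14,7)=7. stock: 7 - 7 = 0. total_sold = 56
  Event 13 (sale 20): sell min(20,0)=0. stock: 0 - 0 = 0. total_sold = 56
Final: stock = 0, total_sold = 56

Checking against threshold 11:
  After event 1: stock=56 > 11
  After event 2: stock=49 > 11
  After event 3: stock=45 > 11
  After event 4: stock=35 > 11
  After event 5: stock=42 > 11
  After event 6: stock=30 > 11
  After event 7: stock=25 > 11
  After event 8: stock=3 <= 11 -> ALERT
  After event 9: stock=0 <= 11 -> ALERT
  After event 10: stock=0 <= 11 -> ALERT
  After event 11: stock=7 <= 11 -> ALERT
  After event 12: stock=0 <= 11 -> ALERT
  After event 13: stock=0 <= 11 -> ALERT
Alert events: [8, 9, 10, 11, 12, 13]. Count = 6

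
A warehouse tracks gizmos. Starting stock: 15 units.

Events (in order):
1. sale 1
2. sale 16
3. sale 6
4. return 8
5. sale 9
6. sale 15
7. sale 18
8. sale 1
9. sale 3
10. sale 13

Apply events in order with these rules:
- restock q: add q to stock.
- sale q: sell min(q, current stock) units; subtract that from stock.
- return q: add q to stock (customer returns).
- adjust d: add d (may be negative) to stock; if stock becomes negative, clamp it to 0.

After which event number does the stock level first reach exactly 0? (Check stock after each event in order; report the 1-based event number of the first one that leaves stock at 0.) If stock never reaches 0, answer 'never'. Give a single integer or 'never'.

Answer: 2

Derivation:
Processing events:
Start: stock = 15
  Event 1 (sale 1): sell min(1,15)=1. stock: 15 - 1 = 14. total_sold = 1
  Event 2 (sale 16): sell min(16,14)=14. stock: 14 - 14 = 0. total_sold = 15
  Event 3 (sale 6): sell min(6,0)=0. stock: 0 - 0 = 0. total_sold = 15
  Event 4 (return 8): 0 + 8 = 8
  Event 5 (sale 9): sell min(9,8)=8. stock: 8 - 8 = 0. total_sold = 23
  Event 6 (sale 15): sell min(15,0)=0. stock: 0 - 0 = 0. total_sold = 23
  Event 7 (sale 18): sell min(18,0)=0. stock: 0 - 0 = 0. total_sold = 23
  Event 8 (sale 1): sell min(1,0)=0. stock: 0 - 0 = 0. total_sold = 23
  Event 9 (sale 3): sell min(3,0)=0. stock: 0 - 0 = 0. total_sold = 23
  Event 10 (sale 13): sell min(13,0)=0. stock: 0 - 0 = 0. total_sold = 23
Final: stock = 0, total_sold = 23

First zero at event 2.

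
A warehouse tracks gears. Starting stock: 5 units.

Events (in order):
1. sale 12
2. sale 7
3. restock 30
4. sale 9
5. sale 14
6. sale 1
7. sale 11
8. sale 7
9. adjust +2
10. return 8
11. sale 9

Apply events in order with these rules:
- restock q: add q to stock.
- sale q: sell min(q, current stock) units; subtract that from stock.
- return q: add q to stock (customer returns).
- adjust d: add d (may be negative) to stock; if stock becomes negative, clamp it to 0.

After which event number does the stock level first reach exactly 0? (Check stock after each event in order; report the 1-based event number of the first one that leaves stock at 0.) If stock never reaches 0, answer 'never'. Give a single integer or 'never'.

Answer: 1

Derivation:
Processing events:
Start: stock = 5
  Event 1 (sale 12): sell min(12,5)=5. stock: 5 - 5 = 0. total_sold = 5
  Event 2 (sale 7): sell min(7,0)=0. stock: 0 - 0 = 0. total_sold = 5
  Event 3 (restock 30): 0 + 30 = 30
  Event 4 (sale 9): sell min(9,30)=9. stock: 30 - 9 = 21. total_sold = 14
  Event 5 (sale 14): sell min(14,21)=14. stock: 21 - 14 = 7. total_sold = 28
  Event 6 (sale 1): sell min(1,7)=1. stock: 7 - 1 = 6. total_sold = 29
  Event 7 (sale 11): sell min(11,6)=6. stock: 6 - 6 = 0. total_sold = 35
  Event 8 (sale 7): sell min(7,0)=0. stock: 0 - 0 = 0. total_sold = 35
  Event 9 (adjust +2): 0 + 2 = 2
  Event 10 (return 8): 2 + 8 = 10
  Event 11 (sale 9): sell min(9,10)=9. stock: 10 - 9 = 1. total_sold = 44
Final: stock = 1, total_sold = 44

First zero at event 1.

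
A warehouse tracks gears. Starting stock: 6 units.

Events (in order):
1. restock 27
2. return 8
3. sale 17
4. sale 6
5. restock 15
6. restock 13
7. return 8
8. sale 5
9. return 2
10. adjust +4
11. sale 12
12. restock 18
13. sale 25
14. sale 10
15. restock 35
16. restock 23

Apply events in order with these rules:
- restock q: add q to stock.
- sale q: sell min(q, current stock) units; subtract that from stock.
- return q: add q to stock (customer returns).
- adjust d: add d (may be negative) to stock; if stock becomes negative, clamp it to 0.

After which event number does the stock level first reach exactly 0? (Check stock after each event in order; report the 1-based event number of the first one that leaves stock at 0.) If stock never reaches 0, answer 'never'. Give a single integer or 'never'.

Answer: never

Derivation:
Processing events:
Start: stock = 6
  Event 1 (restock 27): 6 + 27 = 33
  Event 2 (return 8): 33 + 8 = 41
  Event 3 (sale 17): sell min(17,41)=17. stock: 41 - 17 = 24. total_sold = 17
  Event 4 (sale 6): sell min(6,24)=6. stock: 24 - 6 = 18. total_sold = 23
  Event 5 (restock 15): 18 + 15 = 33
  Event 6 (restock 13): 33 + 13 = 46
  Event 7 (return 8): 46 + 8 = 54
  Event 8 (sale 5): sell min(5,54)=5. stock: 54 - 5 = 49. total_sold = 28
  Event 9 (return 2): 49 + 2 = 51
  Event 10 (adjust +4): 51 + 4 = 55
  Event 11 (sale 12): sell min(12,55)=12. stock: 55 - 12 = 43. total_sold = 40
  Event 12 (restock 18): 43 + 18 = 61
  Event 13 (sale 25): sell min(25,61)=25. stock: 61 - 25 = 36. total_sold = 65
  Event 14 (sale 10): sell min(10,36)=10. stock: 36 - 10 = 26. total_sold = 75
  Event 15 (restock 35): 26 + 35 = 61
  Event 16 (restock 23): 61 + 23 = 84
Final: stock = 84, total_sold = 75

Stock never reaches 0.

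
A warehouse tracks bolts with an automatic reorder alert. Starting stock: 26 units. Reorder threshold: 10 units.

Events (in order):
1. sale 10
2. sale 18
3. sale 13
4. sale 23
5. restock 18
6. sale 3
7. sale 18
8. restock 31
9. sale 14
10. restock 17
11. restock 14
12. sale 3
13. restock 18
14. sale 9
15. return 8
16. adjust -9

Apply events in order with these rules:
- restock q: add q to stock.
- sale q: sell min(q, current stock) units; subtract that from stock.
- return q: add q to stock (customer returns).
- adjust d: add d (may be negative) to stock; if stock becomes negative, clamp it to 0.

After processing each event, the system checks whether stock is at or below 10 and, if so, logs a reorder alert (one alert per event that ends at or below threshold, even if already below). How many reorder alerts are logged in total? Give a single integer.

Answer: 4

Derivation:
Processing events:
Start: stock = 26
  Event 1 (sale 10): sell min(10,26)=10. stock: 26 - 10 = 16. total_sold = 10
  Event 2 (sale 18): sell min(18,16)=16. stock: 16 - 16 = 0. total_sold = 26
  Event 3 (sale 13): sell min(13,0)=0. stock: 0 - 0 = 0. total_sold = 26
  Event 4 (sale 23): sell min(23,0)=0. stock: 0 - 0 = 0. total_sold = 26
  Event 5 (restock 18): 0 + 18 = 18
  Event 6 (sale 3): sell min(3,18)=3. stock: 18 - 3 = 15. total_sold = 29
  Event 7 (sale 18): sell min(18,15)=15. stock: 15 - 15 = 0. total_sold = 44
  Event 8 (restock 31): 0 + 31 = 31
  Event 9 (sale 14): sell min(14,31)=14. stock: 31 - 14 = 17. total_sold = 58
  Event 10 (restock 17): 17 + 17 = 34
  Event 11 (restock 14): 34 + 14 = 48
  Event 12 (sale 3): sell min(3,48)=3. stock: 48 - 3 = 45. total_sold = 61
  Event 13 (restock 18): 45 + 18 = 63
  Event 14 (sale 9): sell min(9,63)=9. stock: 63 - 9 = 54. total_sold = 70
  Event 15 (return 8): 54 + 8 = 62
  Event 16 (adjust -9): 62 + -9 = 53
Final: stock = 53, total_sold = 70

Checking against threshold 10:
  After event 1: stock=16 > 10
  After event 2: stock=0 <= 10 -> ALERT
  After event 3: stock=0 <= 10 -> ALERT
  After event 4: stock=0 <= 10 -> ALERT
  After event 5: stock=18 > 10
  After event 6: stock=15 > 10
  After event 7: stock=0 <= 10 -> ALERT
  After event 8: stock=31 > 10
  After event 9: stock=17 > 10
  After event 10: stock=34 > 10
  After event 11: stock=48 > 10
  After event 12: stock=45 > 10
  After event 13: stock=63 > 10
  After event 14: stock=54 > 10
  After event 15: stock=62 > 10
  After event 16: stock=53 > 10
Alert events: [2, 3, 4, 7]. Count = 4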